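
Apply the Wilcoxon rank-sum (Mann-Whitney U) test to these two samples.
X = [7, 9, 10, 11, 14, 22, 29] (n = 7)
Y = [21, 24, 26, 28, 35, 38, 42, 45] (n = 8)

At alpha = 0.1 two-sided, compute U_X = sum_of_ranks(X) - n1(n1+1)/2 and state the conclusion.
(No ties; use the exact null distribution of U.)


Step 1: Combine and sort all 15 observations; assign midranks.
sorted (value, group): (7,X), (9,X), (10,X), (11,X), (14,X), (21,Y), (22,X), (24,Y), (26,Y), (28,Y), (29,X), (35,Y), (38,Y), (42,Y), (45,Y)
ranks: 7->1, 9->2, 10->3, 11->4, 14->5, 21->6, 22->7, 24->8, 26->9, 28->10, 29->11, 35->12, 38->13, 42->14, 45->15
Step 2: Rank sum for X: R1 = 1 + 2 + 3 + 4 + 5 + 7 + 11 = 33.
Step 3: U_X = R1 - n1(n1+1)/2 = 33 - 7*8/2 = 33 - 28 = 5.
       U_Y = n1*n2 - U_X = 56 - 5 = 51.
Step 4: No ties, so the exact null distribution of U (based on enumerating the C(15,7) = 6435 equally likely rank assignments) gives the two-sided p-value.
Step 5: p-value = 0.005905; compare to alpha = 0.1. reject H0.

U_X = 5, p = 0.005905, reject H0 at alpha = 0.1.


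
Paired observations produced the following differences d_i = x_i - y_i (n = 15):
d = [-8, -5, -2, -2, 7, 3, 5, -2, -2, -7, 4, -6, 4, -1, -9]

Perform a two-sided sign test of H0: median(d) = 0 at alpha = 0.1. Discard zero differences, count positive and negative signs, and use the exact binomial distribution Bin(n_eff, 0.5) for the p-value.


Step 1: Discard zero differences. Original n = 15; n_eff = number of nonzero differences = 15.
Nonzero differences (with sign): -8, -5, -2, -2, +7, +3, +5, -2, -2, -7, +4, -6, +4, -1, -9
Step 2: Count signs: positive = 5, negative = 10.
Step 3: Under H0: P(positive) = 0.5, so the number of positives S ~ Bin(15, 0.5).
Step 4: Two-sided exact p-value = sum of Bin(15,0.5) probabilities at or below the observed probability = 0.301758.
Step 5: alpha = 0.1. fail to reject H0.

n_eff = 15, pos = 5, neg = 10, p = 0.301758, fail to reject H0.


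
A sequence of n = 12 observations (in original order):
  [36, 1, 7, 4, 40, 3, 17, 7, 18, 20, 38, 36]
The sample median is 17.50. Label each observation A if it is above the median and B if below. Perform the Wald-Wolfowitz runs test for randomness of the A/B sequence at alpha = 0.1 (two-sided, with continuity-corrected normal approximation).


Step 1: Compute median = 17.50; label A = above, B = below.
Labels in order: ABBBABBBAAAA  (n_A = 6, n_B = 6)
Step 2: Count runs R = 5.
Step 3: Under H0 (random ordering), E[R] = 2*n_A*n_B/(n_A+n_B) + 1 = 2*6*6/12 + 1 = 7.0000.
        Var[R] = 2*n_A*n_B*(2*n_A*n_B - n_A - n_B) / ((n_A+n_B)^2 * (n_A+n_B-1)) = 4320/1584 = 2.7273.
        SD[R] = 1.6514.
Step 4: Continuity-corrected z = (R + 0.5 - E[R]) / SD[R] = (5 + 0.5 - 7.0000) / 1.6514 = -0.9083.
Step 5: Two-sided p-value via normal approximation = 2*(1 - Phi(|z|)) = 0.363722.
Step 6: alpha = 0.1. fail to reject H0.

R = 5, z = -0.9083, p = 0.363722, fail to reject H0.


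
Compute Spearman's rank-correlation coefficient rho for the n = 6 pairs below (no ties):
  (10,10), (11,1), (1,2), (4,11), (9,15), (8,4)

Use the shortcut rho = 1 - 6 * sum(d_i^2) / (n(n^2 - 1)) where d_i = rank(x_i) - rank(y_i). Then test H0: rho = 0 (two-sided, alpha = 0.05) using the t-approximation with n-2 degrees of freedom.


Step 1: Rank x and y separately (midranks; no ties here).
rank(x): 10->5, 11->6, 1->1, 4->2, 9->4, 8->3
rank(y): 10->4, 1->1, 2->2, 11->5, 15->6, 4->3
Step 2: d_i = R_x(i) - R_y(i); compute d_i^2.
  (5-4)^2=1, (6-1)^2=25, (1-2)^2=1, (2-5)^2=9, (4-6)^2=4, (3-3)^2=0
sum(d^2) = 40.
Step 3: rho = 1 - 6*40 / (6*(6^2 - 1)) = 1 - 240/210 = -0.142857.
Step 4: Under H0, t = rho * sqrt((n-2)/(1-rho^2)) = -0.2887 ~ t(4).
Step 5: Two-sided p-value from the t-distribution with 4 df = 0.787172.
Step 6: alpha = 0.05. fail to reject H0.

rho = -0.1429, p = 0.787172, fail to reject H0 at alpha = 0.05.


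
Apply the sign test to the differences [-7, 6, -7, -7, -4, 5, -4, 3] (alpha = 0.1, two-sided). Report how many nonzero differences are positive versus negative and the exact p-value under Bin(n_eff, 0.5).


Step 1: Discard zero differences. Original n = 8; n_eff = number of nonzero differences = 8.
Nonzero differences (with sign): -7, +6, -7, -7, -4, +5, -4, +3
Step 2: Count signs: positive = 3, negative = 5.
Step 3: Under H0: P(positive) = 0.5, so the number of positives S ~ Bin(8, 0.5).
Step 4: Two-sided exact p-value = sum of Bin(8,0.5) probabilities at or below the observed probability = 0.726562.
Step 5: alpha = 0.1. fail to reject H0.

n_eff = 8, pos = 3, neg = 5, p = 0.726562, fail to reject H0.


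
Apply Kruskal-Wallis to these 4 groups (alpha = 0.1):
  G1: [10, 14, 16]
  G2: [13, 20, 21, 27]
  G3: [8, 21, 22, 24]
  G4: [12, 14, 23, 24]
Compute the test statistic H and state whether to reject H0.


Step 1: Combine all N = 15 observations and assign midranks.
sorted (value, group, rank): (8,G3,1), (10,G1,2), (12,G4,3), (13,G2,4), (14,G1,5.5), (14,G4,5.5), (16,G1,7), (20,G2,8), (21,G2,9.5), (21,G3,9.5), (22,G3,11), (23,G4,12), (24,G3,13.5), (24,G4,13.5), (27,G2,15)
Step 2: Sum ranks within each group.
R_1 = 14.5 (n_1 = 3)
R_2 = 36.5 (n_2 = 4)
R_3 = 35 (n_3 = 4)
R_4 = 34 (n_4 = 4)
Step 3: H = 12/(N(N+1)) * sum(R_i^2/n_i) - 3(N+1)
     = 12/(15*16) * (14.5^2/3 + 36.5^2/4 + 35^2/4 + 34^2/4) - 3*16
     = 0.050000 * 998.396 - 48
     = 1.919792.
Step 4: Ties present; correction factor C = 1 - 18/(15^3 - 15) = 0.994643. Corrected H = 1.919792 / 0.994643 = 1.930132.
Step 5: Under H0, H ~ chi^2(3); p-value = 0.587034.
Step 6: alpha = 0.1. fail to reject H0.

H = 1.9301, df = 3, p = 0.587034, fail to reject H0.


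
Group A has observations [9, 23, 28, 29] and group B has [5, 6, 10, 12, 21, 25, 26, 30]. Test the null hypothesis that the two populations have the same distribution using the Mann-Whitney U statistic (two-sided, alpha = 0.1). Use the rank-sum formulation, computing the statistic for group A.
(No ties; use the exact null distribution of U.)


Step 1: Combine and sort all 12 observations; assign midranks.
sorted (value, group): (5,Y), (6,Y), (9,X), (10,Y), (12,Y), (21,Y), (23,X), (25,Y), (26,Y), (28,X), (29,X), (30,Y)
ranks: 5->1, 6->2, 9->3, 10->4, 12->5, 21->6, 23->7, 25->8, 26->9, 28->10, 29->11, 30->12
Step 2: Rank sum for X: R1 = 3 + 7 + 10 + 11 = 31.
Step 3: U_X = R1 - n1(n1+1)/2 = 31 - 4*5/2 = 31 - 10 = 21.
       U_Y = n1*n2 - U_X = 32 - 21 = 11.
Step 4: No ties, so the exact null distribution of U (based on enumerating the C(12,4) = 495 equally likely rank assignments) gives the two-sided p-value.
Step 5: p-value = 0.460606; compare to alpha = 0.1. fail to reject H0.

U_X = 21, p = 0.460606, fail to reject H0 at alpha = 0.1.


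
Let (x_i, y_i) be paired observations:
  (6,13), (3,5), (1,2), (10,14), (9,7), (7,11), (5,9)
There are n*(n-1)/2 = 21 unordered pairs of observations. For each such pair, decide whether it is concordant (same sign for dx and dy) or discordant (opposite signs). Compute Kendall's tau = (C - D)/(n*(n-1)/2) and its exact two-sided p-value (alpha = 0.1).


Step 1: Enumerate the 21 unordered pairs (i,j) with i<j and classify each by sign(x_j-x_i) * sign(y_j-y_i).
  (1,2):dx=-3,dy=-8->C; (1,3):dx=-5,dy=-11->C; (1,4):dx=+4,dy=+1->C; (1,5):dx=+3,dy=-6->D
  (1,6):dx=+1,dy=-2->D; (1,7):dx=-1,dy=-4->C; (2,3):dx=-2,dy=-3->C; (2,4):dx=+7,dy=+9->C
  (2,5):dx=+6,dy=+2->C; (2,6):dx=+4,dy=+6->C; (2,7):dx=+2,dy=+4->C; (3,4):dx=+9,dy=+12->C
  (3,5):dx=+8,dy=+5->C; (3,6):dx=+6,dy=+9->C; (3,7):dx=+4,dy=+7->C; (4,5):dx=-1,dy=-7->C
  (4,6):dx=-3,dy=-3->C; (4,7):dx=-5,dy=-5->C; (5,6):dx=-2,dy=+4->D; (5,7):dx=-4,dy=+2->D
  (6,7):dx=-2,dy=-2->C
Step 2: C = 17, D = 4, total pairs = 21.
Step 3: tau = (C - D)/(n(n-1)/2) = (17 - 4)/21 = 0.619048.
Step 4: Exact two-sided p-value (enumerate n! = 5040 permutations of y under H0): p = 0.069048.
Step 5: alpha = 0.1. reject H0.

tau_b = 0.6190 (C=17, D=4), p = 0.069048, reject H0.


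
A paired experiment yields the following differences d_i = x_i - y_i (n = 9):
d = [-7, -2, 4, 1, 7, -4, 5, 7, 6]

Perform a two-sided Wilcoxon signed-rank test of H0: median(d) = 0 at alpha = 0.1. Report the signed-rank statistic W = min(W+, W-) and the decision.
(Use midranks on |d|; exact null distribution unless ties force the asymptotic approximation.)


Step 1: Drop any zero differences (none here) and take |d_i|.
|d| = [7, 2, 4, 1, 7, 4, 5, 7, 6]
Step 2: Midrank |d_i| (ties get averaged ranks).
ranks: |7|->8, |2|->2, |4|->3.5, |1|->1, |7|->8, |4|->3.5, |5|->5, |7|->8, |6|->6
Step 3: Attach original signs; sum ranks with positive sign and with negative sign.
W+ = 3.5 + 1 + 8 + 5 + 8 + 6 = 31.5
W- = 8 + 2 + 3.5 = 13.5
(Check: W+ + W- = 45 should equal n(n+1)/2 = 45.)
Step 4: Test statistic W = min(W+, W-) = 13.5.
Step 5: Ties in |d|, so use the tie-corrected normal approximation.
        E[W] = n(n+1)/4 = 9*10/4 = 22.5.
        Tie groups: |d|=4 (t=2), |d|=7 (t=3); sum(t^3 - t) = 30.
        Var[W] = n(n+1)(2n+1)/24 - sum(t^3-t)/48 = 1710/24 - 30/48 = 70.625.
        z = (W - E[W]) / sqrt(Var[W]) = (13.5 - 22.5) / 8.4039 = -1.0709.
        Two-sided p = 2*Phi(z) = 0.284198.
Step 6: alpha = 0.1. fail to reject H0.

W+ = 31.5, W- = 13.5, W = min = 13.5, p = 0.284198, fail to reject H0.


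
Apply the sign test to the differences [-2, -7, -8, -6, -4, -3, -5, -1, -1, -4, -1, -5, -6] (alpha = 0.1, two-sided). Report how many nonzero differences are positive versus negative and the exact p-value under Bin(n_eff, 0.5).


Step 1: Discard zero differences. Original n = 13; n_eff = number of nonzero differences = 13.
Nonzero differences (with sign): -2, -7, -8, -6, -4, -3, -5, -1, -1, -4, -1, -5, -6
Step 2: Count signs: positive = 0, negative = 13.
Step 3: Under H0: P(positive) = 0.5, so the number of positives S ~ Bin(13, 0.5).
Step 4: Two-sided exact p-value = sum of Bin(13,0.5) probabilities at or below the observed probability = 0.000244.
Step 5: alpha = 0.1. reject H0.

n_eff = 13, pos = 0, neg = 13, p = 0.000244, reject H0.


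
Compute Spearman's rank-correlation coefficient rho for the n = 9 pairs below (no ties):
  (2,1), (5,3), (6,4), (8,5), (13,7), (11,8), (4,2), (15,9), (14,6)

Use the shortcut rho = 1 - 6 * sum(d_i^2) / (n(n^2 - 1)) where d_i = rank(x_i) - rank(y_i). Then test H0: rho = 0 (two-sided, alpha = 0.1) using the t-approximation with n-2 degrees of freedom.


Step 1: Rank x and y separately (midranks; no ties here).
rank(x): 2->1, 5->3, 6->4, 8->5, 13->7, 11->6, 4->2, 15->9, 14->8
rank(y): 1->1, 3->3, 4->4, 5->5, 7->7, 8->8, 2->2, 9->9, 6->6
Step 2: d_i = R_x(i) - R_y(i); compute d_i^2.
  (1-1)^2=0, (3-3)^2=0, (4-4)^2=0, (5-5)^2=0, (7-7)^2=0, (6-8)^2=4, (2-2)^2=0, (9-9)^2=0, (8-6)^2=4
sum(d^2) = 8.
Step 3: rho = 1 - 6*8 / (9*(9^2 - 1)) = 1 - 48/720 = 0.933333.
Step 4: Under H0, t = rho * sqrt((n-2)/(1-rho^2)) = 6.8783 ~ t(7).
Step 5: Two-sided p-value from the t-distribution with 7 df = 0.000236.
Step 6: alpha = 0.1. reject H0.

rho = 0.9333, p = 0.000236, reject H0 at alpha = 0.1.


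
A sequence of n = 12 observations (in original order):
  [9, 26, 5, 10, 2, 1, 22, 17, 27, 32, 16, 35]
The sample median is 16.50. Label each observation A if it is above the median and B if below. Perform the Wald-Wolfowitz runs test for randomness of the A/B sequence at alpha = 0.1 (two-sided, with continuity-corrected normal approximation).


Step 1: Compute median = 16.50; label A = above, B = below.
Labels in order: BABBBBAAAABA  (n_A = 6, n_B = 6)
Step 2: Count runs R = 6.
Step 3: Under H0 (random ordering), E[R] = 2*n_A*n_B/(n_A+n_B) + 1 = 2*6*6/12 + 1 = 7.0000.
        Var[R] = 2*n_A*n_B*(2*n_A*n_B - n_A - n_B) / ((n_A+n_B)^2 * (n_A+n_B-1)) = 4320/1584 = 2.7273.
        SD[R] = 1.6514.
Step 4: Continuity-corrected z = (R + 0.5 - E[R]) / SD[R] = (6 + 0.5 - 7.0000) / 1.6514 = -0.3028.
Step 5: Two-sided p-value via normal approximation = 2*(1 - Phi(|z|)) = 0.762069.
Step 6: alpha = 0.1. fail to reject H0.

R = 6, z = -0.3028, p = 0.762069, fail to reject H0.


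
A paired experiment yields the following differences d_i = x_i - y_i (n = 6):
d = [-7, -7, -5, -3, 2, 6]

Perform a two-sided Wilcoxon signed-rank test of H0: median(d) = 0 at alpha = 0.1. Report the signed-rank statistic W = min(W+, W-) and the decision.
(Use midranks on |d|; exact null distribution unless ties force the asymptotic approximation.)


Step 1: Drop any zero differences (none here) and take |d_i|.
|d| = [7, 7, 5, 3, 2, 6]
Step 2: Midrank |d_i| (ties get averaged ranks).
ranks: |7|->5.5, |7|->5.5, |5|->3, |3|->2, |2|->1, |6|->4
Step 3: Attach original signs; sum ranks with positive sign and with negative sign.
W+ = 1 + 4 = 5
W- = 5.5 + 5.5 + 3 + 2 = 16
(Check: W+ + W- = 21 should equal n(n+1)/2 = 21.)
Step 4: Test statistic W = min(W+, W-) = 5.
Step 5: Ties in |d|, so use the tie-corrected normal approximation.
        E[W] = n(n+1)/4 = 6*7/4 = 10.5.
        Tie groups: |d|=7 (t=2); sum(t^3 - t) = 6.
        Var[W] = n(n+1)(2n+1)/24 - sum(t^3-t)/48 = 546/24 - 6/48 = 22.625.
        z = (W - E[W]) / sqrt(Var[W]) = (5 - 10.5) / 4.7566 = -1.1563.
        Two-sided p = 2*Phi(z) = 0.247561.
Step 6: alpha = 0.1. fail to reject H0.

W+ = 5, W- = 16, W = min = 5, p = 0.247561, fail to reject H0.


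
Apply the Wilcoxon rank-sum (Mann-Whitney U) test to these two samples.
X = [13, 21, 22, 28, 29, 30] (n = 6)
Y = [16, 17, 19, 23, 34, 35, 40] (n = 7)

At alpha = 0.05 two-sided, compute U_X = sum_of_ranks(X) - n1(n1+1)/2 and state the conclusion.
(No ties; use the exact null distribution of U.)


Step 1: Combine and sort all 13 observations; assign midranks.
sorted (value, group): (13,X), (16,Y), (17,Y), (19,Y), (21,X), (22,X), (23,Y), (28,X), (29,X), (30,X), (34,Y), (35,Y), (40,Y)
ranks: 13->1, 16->2, 17->3, 19->4, 21->5, 22->6, 23->7, 28->8, 29->9, 30->10, 34->11, 35->12, 40->13
Step 2: Rank sum for X: R1 = 1 + 5 + 6 + 8 + 9 + 10 = 39.
Step 3: U_X = R1 - n1(n1+1)/2 = 39 - 6*7/2 = 39 - 21 = 18.
       U_Y = n1*n2 - U_X = 42 - 18 = 24.
Step 4: No ties, so the exact null distribution of U (based on enumerating the C(13,6) = 1716 equally likely rank assignments) gives the two-sided p-value.
Step 5: p-value = 0.730769; compare to alpha = 0.05. fail to reject H0.

U_X = 18, p = 0.730769, fail to reject H0 at alpha = 0.05.


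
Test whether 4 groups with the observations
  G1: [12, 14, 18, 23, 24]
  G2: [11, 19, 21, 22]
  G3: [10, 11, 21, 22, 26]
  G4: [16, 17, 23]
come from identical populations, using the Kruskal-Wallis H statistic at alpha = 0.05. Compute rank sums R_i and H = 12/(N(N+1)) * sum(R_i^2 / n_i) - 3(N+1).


Step 1: Combine all N = 17 observations and assign midranks.
sorted (value, group, rank): (10,G3,1), (11,G2,2.5), (11,G3,2.5), (12,G1,4), (14,G1,5), (16,G4,6), (17,G4,7), (18,G1,8), (19,G2,9), (21,G2,10.5), (21,G3,10.5), (22,G2,12.5), (22,G3,12.5), (23,G1,14.5), (23,G4,14.5), (24,G1,16), (26,G3,17)
Step 2: Sum ranks within each group.
R_1 = 47.5 (n_1 = 5)
R_2 = 34.5 (n_2 = 4)
R_3 = 43.5 (n_3 = 5)
R_4 = 27.5 (n_4 = 3)
Step 3: H = 12/(N(N+1)) * sum(R_i^2/n_i) - 3(N+1)
     = 12/(17*18) * (47.5^2/5 + 34.5^2/4 + 43.5^2/5 + 27.5^2/3) - 3*18
     = 0.039216 * 1379.35 - 54
     = 0.091993.
Step 4: Ties present; correction factor C = 1 - 24/(17^3 - 17) = 0.995098. Corrected H = 0.091993 / 0.995098 = 0.092447.
Step 5: Under H0, H ~ chi^2(3); p-value = 0.992728.
Step 6: alpha = 0.05. fail to reject H0.

H = 0.0924, df = 3, p = 0.992728, fail to reject H0.


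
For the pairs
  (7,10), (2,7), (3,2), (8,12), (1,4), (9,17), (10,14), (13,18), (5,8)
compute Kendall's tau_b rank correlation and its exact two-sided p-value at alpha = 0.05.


Step 1: Enumerate the 36 unordered pairs (i,j) with i<j and classify each by sign(x_j-x_i) * sign(y_j-y_i).
  (1,2):dx=-5,dy=-3->C; (1,3):dx=-4,dy=-8->C; (1,4):dx=+1,dy=+2->C; (1,5):dx=-6,dy=-6->C
  (1,6):dx=+2,dy=+7->C; (1,7):dx=+3,dy=+4->C; (1,8):dx=+6,dy=+8->C; (1,9):dx=-2,dy=-2->C
  (2,3):dx=+1,dy=-5->D; (2,4):dx=+6,dy=+5->C; (2,5):dx=-1,dy=-3->C; (2,6):dx=+7,dy=+10->C
  (2,7):dx=+8,dy=+7->C; (2,8):dx=+11,dy=+11->C; (2,9):dx=+3,dy=+1->C; (3,4):dx=+5,dy=+10->C
  (3,5):dx=-2,dy=+2->D; (3,6):dx=+6,dy=+15->C; (3,7):dx=+7,dy=+12->C; (3,8):dx=+10,dy=+16->C
  (3,9):dx=+2,dy=+6->C; (4,5):dx=-7,dy=-8->C; (4,6):dx=+1,dy=+5->C; (4,7):dx=+2,dy=+2->C
  (4,8):dx=+5,dy=+6->C; (4,9):dx=-3,dy=-4->C; (5,6):dx=+8,dy=+13->C; (5,7):dx=+9,dy=+10->C
  (5,8):dx=+12,dy=+14->C; (5,9):dx=+4,dy=+4->C; (6,7):dx=+1,dy=-3->D; (6,8):dx=+4,dy=+1->C
  (6,9):dx=-4,dy=-9->C; (7,8):dx=+3,dy=+4->C; (7,9):dx=-5,dy=-6->C; (8,9):dx=-8,dy=-10->C
Step 2: C = 33, D = 3, total pairs = 36.
Step 3: tau = (C - D)/(n(n-1)/2) = (33 - 3)/36 = 0.833333.
Step 4: Exact two-sided p-value (enumerate n! = 362880 permutations of y under H0): p = 0.000854.
Step 5: alpha = 0.05. reject H0.

tau_b = 0.8333 (C=33, D=3), p = 0.000854, reject H0.


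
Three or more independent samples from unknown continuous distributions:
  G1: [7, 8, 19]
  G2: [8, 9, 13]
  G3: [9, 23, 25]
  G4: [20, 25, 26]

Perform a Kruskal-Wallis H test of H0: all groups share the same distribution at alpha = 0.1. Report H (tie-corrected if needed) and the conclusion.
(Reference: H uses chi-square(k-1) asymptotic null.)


Step 1: Combine all N = 12 observations and assign midranks.
sorted (value, group, rank): (7,G1,1), (8,G1,2.5), (8,G2,2.5), (9,G2,4.5), (9,G3,4.5), (13,G2,6), (19,G1,7), (20,G4,8), (23,G3,9), (25,G3,10.5), (25,G4,10.5), (26,G4,12)
Step 2: Sum ranks within each group.
R_1 = 10.5 (n_1 = 3)
R_2 = 13 (n_2 = 3)
R_3 = 24 (n_3 = 3)
R_4 = 30.5 (n_4 = 3)
Step 3: H = 12/(N(N+1)) * sum(R_i^2/n_i) - 3(N+1)
     = 12/(12*13) * (10.5^2/3 + 13^2/3 + 24^2/3 + 30.5^2/3) - 3*13
     = 0.076923 * 595.167 - 39
     = 6.782051.
Step 4: Ties present; correction factor C = 1 - 18/(12^3 - 12) = 0.989510. Corrected H = 6.782051 / 0.989510 = 6.853946.
Step 5: Under H0, H ~ chi^2(3); p-value = 0.076702.
Step 6: alpha = 0.1. reject H0.

H = 6.8539, df = 3, p = 0.076702, reject H0.


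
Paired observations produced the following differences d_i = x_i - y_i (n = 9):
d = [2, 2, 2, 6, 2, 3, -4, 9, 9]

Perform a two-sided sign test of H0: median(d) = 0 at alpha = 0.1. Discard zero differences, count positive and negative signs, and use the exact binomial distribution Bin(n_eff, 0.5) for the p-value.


Step 1: Discard zero differences. Original n = 9; n_eff = number of nonzero differences = 9.
Nonzero differences (with sign): +2, +2, +2, +6, +2, +3, -4, +9, +9
Step 2: Count signs: positive = 8, negative = 1.
Step 3: Under H0: P(positive) = 0.5, so the number of positives S ~ Bin(9, 0.5).
Step 4: Two-sided exact p-value = sum of Bin(9,0.5) probabilities at or below the observed probability = 0.039062.
Step 5: alpha = 0.1. reject H0.

n_eff = 9, pos = 8, neg = 1, p = 0.039062, reject H0.


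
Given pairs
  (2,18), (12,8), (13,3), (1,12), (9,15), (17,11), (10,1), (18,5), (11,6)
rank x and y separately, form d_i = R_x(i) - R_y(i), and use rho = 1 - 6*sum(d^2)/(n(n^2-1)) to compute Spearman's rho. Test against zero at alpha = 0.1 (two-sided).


Step 1: Rank x and y separately (midranks; no ties here).
rank(x): 2->2, 12->6, 13->7, 1->1, 9->3, 17->8, 10->4, 18->9, 11->5
rank(y): 18->9, 8->5, 3->2, 12->7, 15->8, 11->6, 1->1, 5->3, 6->4
Step 2: d_i = R_x(i) - R_y(i); compute d_i^2.
  (2-9)^2=49, (6-5)^2=1, (7-2)^2=25, (1-7)^2=36, (3-8)^2=25, (8-6)^2=4, (4-1)^2=9, (9-3)^2=36, (5-4)^2=1
sum(d^2) = 186.
Step 3: rho = 1 - 6*186 / (9*(9^2 - 1)) = 1 - 1116/720 = -0.550000.
Step 4: Under H0, t = rho * sqrt((n-2)/(1-rho^2)) = -1.7424 ~ t(7).
Step 5: Two-sided p-value from the t-distribution with 7 df = 0.124977.
Step 6: alpha = 0.1. fail to reject H0.

rho = -0.5500, p = 0.124977, fail to reject H0 at alpha = 0.1.


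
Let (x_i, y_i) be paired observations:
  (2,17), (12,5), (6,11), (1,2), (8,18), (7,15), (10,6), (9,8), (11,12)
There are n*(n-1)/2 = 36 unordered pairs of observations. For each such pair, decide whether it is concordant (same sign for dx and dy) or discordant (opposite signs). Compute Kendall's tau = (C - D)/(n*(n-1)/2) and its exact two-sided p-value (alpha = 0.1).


Step 1: Enumerate the 36 unordered pairs (i,j) with i<j and classify each by sign(x_j-x_i) * sign(y_j-y_i).
  (1,2):dx=+10,dy=-12->D; (1,3):dx=+4,dy=-6->D; (1,4):dx=-1,dy=-15->C; (1,5):dx=+6,dy=+1->C
  (1,6):dx=+5,dy=-2->D; (1,7):dx=+8,dy=-11->D; (1,8):dx=+7,dy=-9->D; (1,9):dx=+9,dy=-5->D
  (2,3):dx=-6,dy=+6->D; (2,4):dx=-11,dy=-3->C; (2,5):dx=-4,dy=+13->D; (2,6):dx=-5,dy=+10->D
  (2,7):dx=-2,dy=+1->D; (2,8):dx=-3,dy=+3->D; (2,9):dx=-1,dy=+7->D; (3,4):dx=-5,dy=-9->C
  (3,5):dx=+2,dy=+7->C; (3,6):dx=+1,dy=+4->C; (3,7):dx=+4,dy=-5->D; (3,8):dx=+3,dy=-3->D
  (3,9):dx=+5,dy=+1->C; (4,5):dx=+7,dy=+16->C; (4,6):dx=+6,dy=+13->C; (4,7):dx=+9,dy=+4->C
  (4,8):dx=+8,dy=+6->C; (4,9):dx=+10,dy=+10->C; (5,6):dx=-1,dy=-3->C; (5,7):dx=+2,dy=-12->D
  (5,8):dx=+1,dy=-10->D; (5,9):dx=+3,dy=-6->D; (6,7):dx=+3,dy=-9->D; (6,8):dx=+2,dy=-7->D
  (6,9):dx=+4,dy=-3->D; (7,8):dx=-1,dy=+2->D; (7,9):dx=+1,dy=+6->C; (8,9):dx=+2,dy=+4->C
Step 2: C = 15, D = 21, total pairs = 36.
Step 3: tau = (C - D)/(n(n-1)/2) = (15 - 21)/36 = -0.166667.
Step 4: Exact two-sided p-value (enumerate n! = 362880 permutations of y under H0): p = 0.612202.
Step 5: alpha = 0.1. fail to reject H0.

tau_b = -0.1667 (C=15, D=21), p = 0.612202, fail to reject H0.


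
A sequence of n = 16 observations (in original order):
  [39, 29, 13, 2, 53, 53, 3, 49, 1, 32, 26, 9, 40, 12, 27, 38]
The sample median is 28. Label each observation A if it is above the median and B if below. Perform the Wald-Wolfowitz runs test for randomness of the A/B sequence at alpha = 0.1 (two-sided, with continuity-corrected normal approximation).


Step 1: Compute median = 28; label A = above, B = below.
Labels in order: AABBAABABABBABBA  (n_A = 8, n_B = 8)
Step 2: Count runs R = 11.
Step 3: Under H0 (random ordering), E[R] = 2*n_A*n_B/(n_A+n_B) + 1 = 2*8*8/16 + 1 = 9.0000.
        Var[R] = 2*n_A*n_B*(2*n_A*n_B - n_A - n_B) / ((n_A+n_B)^2 * (n_A+n_B-1)) = 14336/3840 = 3.7333.
        SD[R] = 1.9322.
Step 4: Continuity-corrected z = (R - 0.5 - E[R]) / SD[R] = (11 - 0.5 - 9.0000) / 1.9322 = 0.7763.
Step 5: Two-sided p-value via normal approximation = 2*(1 - Phi(|z|)) = 0.437558.
Step 6: alpha = 0.1. fail to reject H0.

R = 11, z = 0.7763, p = 0.437558, fail to reject H0.


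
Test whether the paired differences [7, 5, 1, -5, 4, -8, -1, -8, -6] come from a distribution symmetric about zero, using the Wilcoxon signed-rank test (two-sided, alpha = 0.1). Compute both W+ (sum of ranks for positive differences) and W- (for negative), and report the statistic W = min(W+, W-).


Step 1: Drop any zero differences (none here) and take |d_i|.
|d| = [7, 5, 1, 5, 4, 8, 1, 8, 6]
Step 2: Midrank |d_i| (ties get averaged ranks).
ranks: |7|->7, |5|->4.5, |1|->1.5, |5|->4.5, |4|->3, |8|->8.5, |1|->1.5, |8|->8.5, |6|->6
Step 3: Attach original signs; sum ranks with positive sign and with negative sign.
W+ = 7 + 4.5 + 1.5 + 3 = 16
W- = 4.5 + 8.5 + 1.5 + 8.5 + 6 = 29
(Check: W+ + W- = 45 should equal n(n+1)/2 = 45.)
Step 4: Test statistic W = min(W+, W-) = 16.
Step 5: Ties in |d|, so use the tie-corrected normal approximation.
        E[W] = n(n+1)/4 = 9*10/4 = 22.5.
        Tie groups: |d|=1 (t=2), |d|=5 (t=2), |d|=8 (t=2); sum(t^3 - t) = 18.
        Var[W] = n(n+1)(2n+1)/24 - sum(t^3-t)/48 = 1710/24 - 18/48 = 70.875.
        z = (W - E[W]) / sqrt(Var[W]) = (16 - 22.5) / 8.4187 = -0.7721.
        Two-sided p = 2*Phi(z) = 0.440062.
Step 6: alpha = 0.1. fail to reject H0.

W+ = 16, W- = 29, W = min = 16, p = 0.440062, fail to reject H0.


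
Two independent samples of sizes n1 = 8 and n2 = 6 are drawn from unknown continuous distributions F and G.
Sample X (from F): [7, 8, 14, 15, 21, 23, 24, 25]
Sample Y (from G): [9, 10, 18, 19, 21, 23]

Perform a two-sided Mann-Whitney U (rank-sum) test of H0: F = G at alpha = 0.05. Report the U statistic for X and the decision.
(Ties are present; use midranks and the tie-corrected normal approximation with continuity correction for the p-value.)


Step 1: Combine and sort all 14 observations; assign midranks.
sorted (value, group): (7,X), (8,X), (9,Y), (10,Y), (14,X), (15,X), (18,Y), (19,Y), (21,X), (21,Y), (23,X), (23,Y), (24,X), (25,X)
ranks: 7->1, 8->2, 9->3, 10->4, 14->5, 15->6, 18->7, 19->8, 21->9.5, 21->9.5, 23->11.5, 23->11.5, 24->13, 25->14
Step 2: Rank sum for X: R1 = 1 + 2 + 5 + 6 + 9.5 + 11.5 + 13 + 14 = 62.
Step 3: U_X = R1 - n1(n1+1)/2 = 62 - 8*9/2 = 62 - 36 = 26.
       U_Y = n1*n2 - U_X = 48 - 26 = 22.
Step 4: Ties are present, so use the tie-corrected normal approximation (with continuity correction) for the p-value.
Step 5: p-value = 0.846116; compare to alpha = 0.05. fail to reject H0.

U_X = 26, p = 0.846116, fail to reject H0 at alpha = 0.05.


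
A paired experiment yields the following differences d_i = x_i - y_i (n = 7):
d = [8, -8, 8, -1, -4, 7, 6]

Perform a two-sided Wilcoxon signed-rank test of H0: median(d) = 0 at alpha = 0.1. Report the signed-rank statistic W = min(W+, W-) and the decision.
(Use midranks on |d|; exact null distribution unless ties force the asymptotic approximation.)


Step 1: Drop any zero differences (none here) and take |d_i|.
|d| = [8, 8, 8, 1, 4, 7, 6]
Step 2: Midrank |d_i| (ties get averaged ranks).
ranks: |8|->6, |8|->6, |8|->6, |1|->1, |4|->2, |7|->4, |6|->3
Step 3: Attach original signs; sum ranks with positive sign and with negative sign.
W+ = 6 + 6 + 4 + 3 = 19
W- = 6 + 1 + 2 = 9
(Check: W+ + W- = 28 should equal n(n+1)/2 = 28.)
Step 4: Test statistic W = min(W+, W-) = 9.
Step 5: Ties in |d|, so use the tie-corrected normal approximation.
        E[W] = n(n+1)/4 = 7*8/4 = 14.
        Tie groups: |d|=8 (t=3); sum(t^3 - t) = 24.
        Var[W] = n(n+1)(2n+1)/24 - sum(t^3-t)/48 = 840/24 - 24/48 = 34.5.
        z = (W - E[W]) / sqrt(Var[W]) = (9 - 14) / 5.8737 = -0.8513.
        Two-sided p = 2*Phi(z) = 0.394627.
Step 6: alpha = 0.1. fail to reject H0.

W+ = 19, W- = 9, W = min = 9, p = 0.394627, fail to reject H0.


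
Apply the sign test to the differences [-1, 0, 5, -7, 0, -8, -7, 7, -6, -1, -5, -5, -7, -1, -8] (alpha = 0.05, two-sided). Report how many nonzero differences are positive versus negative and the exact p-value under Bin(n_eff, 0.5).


Step 1: Discard zero differences. Original n = 15; n_eff = number of nonzero differences = 13.
Nonzero differences (with sign): -1, +5, -7, -8, -7, +7, -6, -1, -5, -5, -7, -1, -8
Step 2: Count signs: positive = 2, negative = 11.
Step 3: Under H0: P(positive) = 0.5, so the number of positives S ~ Bin(13, 0.5).
Step 4: Two-sided exact p-value = sum of Bin(13,0.5) probabilities at or below the observed probability = 0.022461.
Step 5: alpha = 0.05. reject H0.

n_eff = 13, pos = 2, neg = 11, p = 0.022461, reject H0.


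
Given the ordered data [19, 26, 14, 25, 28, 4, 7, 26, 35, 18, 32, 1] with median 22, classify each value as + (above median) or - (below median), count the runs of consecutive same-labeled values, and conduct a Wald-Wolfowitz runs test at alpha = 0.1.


Step 1: Compute median = 22; label A = above, B = below.
Labels in order: BABAABBAABAB  (n_A = 6, n_B = 6)
Step 2: Count runs R = 9.
Step 3: Under H0 (random ordering), E[R] = 2*n_A*n_B/(n_A+n_B) + 1 = 2*6*6/12 + 1 = 7.0000.
        Var[R] = 2*n_A*n_B*(2*n_A*n_B - n_A - n_B) / ((n_A+n_B)^2 * (n_A+n_B-1)) = 4320/1584 = 2.7273.
        SD[R] = 1.6514.
Step 4: Continuity-corrected z = (R - 0.5 - E[R]) / SD[R] = (9 - 0.5 - 7.0000) / 1.6514 = 0.9083.
Step 5: Two-sided p-value via normal approximation = 2*(1 - Phi(|z|)) = 0.363722.
Step 6: alpha = 0.1. fail to reject H0.

R = 9, z = 0.9083, p = 0.363722, fail to reject H0.


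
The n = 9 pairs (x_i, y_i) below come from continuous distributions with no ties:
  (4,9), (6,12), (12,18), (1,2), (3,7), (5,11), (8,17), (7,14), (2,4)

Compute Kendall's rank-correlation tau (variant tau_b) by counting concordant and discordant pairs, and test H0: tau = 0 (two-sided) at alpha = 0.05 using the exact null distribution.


Step 1: Enumerate the 36 unordered pairs (i,j) with i<j and classify each by sign(x_j-x_i) * sign(y_j-y_i).
  (1,2):dx=+2,dy=+3->C; (1,3):dx=+8,dy=+9->C; (1,4):dx=-3,dy=-7->C; (1,5):dx=-1,dy=-2->C
  (1,6):dx=+1,dy=+2->C; (1,7):dx=+4,dy=+8->C; (1,8):dx=+3,dy=+5->C; (1,9):dx=-2,dy=-5->C
  (2,3):dx=+6,dy=+6->C; (2,4):dx=-5,dy=-10->C; (2,5):dx=-3,dy=-5->C; (2,6):dx=-1,dy=-1->C
  (2,7):dx=+2,dy=+5->C; (2,8):dx=+1,dy=+2->C; (2,9):dx=-4,dy=-8->C; (3,4):dx=-11,dy=-16->C
  (3,5):dx=-9,dy=-11->C; (3,6):dx=-7,dy=-7->C; (3,7):dx=-4,dy=-1->C; (3,8):dx=-5,dy=-4->C
  (3,9):dx=-10,dy=-14->C; (4,5):dx=+2,dy=+5->C; (4,6):dx=+4,dy=+9->C; (4,7):dx=+7,dy=+15->C
  (4,8):dx=+6,dy=+12->C; (4,9):dx=+1,dy=+2->C; (5,6):dx=+2,dy=+4->C; (5,7):dx=+5,dy=+10->C
  (5,8):dx=+4,dy=+7->C; (5,9):dx=-1,dy=-3->C; (6,7):dx=+3,dy=+6->C; (6,8):dx=+2,dy=+3->C
  (6,9):dx=-3,dy=-7->C; (7,8):dx=-1,dy=-3->C; (7,9):dx=-6,dy=-13->C; (8,9):dx=-5,dy=-10->C
Step 2: C = 36, D = 0, total pairs = 36.
Step 3: tau = (C - D)/(n(n-1)/2) = (36 - 0)/36 = 1.000000.
Step 4: Exact two-sided p-value (enumerate n! = 362880 permutations of y under H0): p = 0.000006.
Step 5: alpha = 0.05. reject H0.

tau_b = 1.0000 (C=36, D=0), p = 0.000006, reject H0.


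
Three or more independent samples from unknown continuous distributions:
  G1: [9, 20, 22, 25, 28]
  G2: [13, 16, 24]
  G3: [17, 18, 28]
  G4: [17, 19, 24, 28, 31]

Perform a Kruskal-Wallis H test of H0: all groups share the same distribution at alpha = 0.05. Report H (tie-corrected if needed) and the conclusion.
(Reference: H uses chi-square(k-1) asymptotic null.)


Step 1: Combine all N = 16 observations and assign midranks.
sorted (value, group, rank): (9,G1,1), (13,G2,2), (16,G2,3), (17,G3,4.5), (17,G4,4.5), (18,G3,6), (19,G4,7), (20,G1,8), (22,G1,9), (24,G2,10.5), (24,G4,10.5), (25,G1,12), (28,G1,14), (28,G3,14), (28,G4,14), (31,G4,16)
Step 2: Sum ranks within each group.
R_1 = 44 (n_1 = 5)
R_2 = 15.5 (n_2 = 3)
R_3 = 24.5 (n_3 = 3)
R_4 = 52 (n_4 = 5)
Step 3: H = 12/(N(N+1)) * sum(R_i^2/n_i) - 3(N+1)
     = 12/(16*17) * (44^2/5 + 15.5^2/3 + 24.5^2/3 + 52^2/5) - 3*17
     = 0.044118 * 1208.17 - 51
     = 2.301471.
Step 4: Ties present; correction factor C = 1 - 36/(16^3 - 16) = 0.991176. Corrected H = 2.301471 / 0.991176 = 2.321958.
Step 5: Under H0, H ~ chi^2(3); p-value = 0.508327.
Step 6: alpha = 0.05. fail to reject H0.

H = 2.3220, df = 3, p = 0.508327, fail to reject H0.


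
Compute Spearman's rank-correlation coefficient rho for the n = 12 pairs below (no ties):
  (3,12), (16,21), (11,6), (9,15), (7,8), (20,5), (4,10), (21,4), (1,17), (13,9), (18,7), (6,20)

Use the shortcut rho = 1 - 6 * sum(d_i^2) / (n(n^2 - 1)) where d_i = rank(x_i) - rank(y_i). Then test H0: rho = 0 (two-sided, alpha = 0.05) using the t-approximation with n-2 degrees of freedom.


Step 1: Rank x and y separately (midranks; no ties here).
rank(x): 3->2, 16->9, 11->7, 9->6, 7->5, 20->11, 4->3, 21->12, 1->1, 13->8, 18->10, 6->4
rank(y): 12->8, 21->12, 6->3, 15->9, 8->5, 5->2, 10->7, 4->1, 17->10, 9->6, 7->4, 20->11
Step 2: d_i = R_x(i) - R_y(i); compute d_i^2.
  (2-8)^2=36, (9-12)^2=9, (7-3)^2=16, (6-9)^2=9, (5-5)^2=0, (11-2)^2=81, (3-7)^2=16, (12-1)^2=121, (1-10)^2=81, (8-6)^2=4, (10-4)^2=36, (4-11)^2=49
sum(d^2) = 458.
Step 3: rho = 1 - 6*458 / (12*(12^2 - 1)) = 1 - 2748/1716 = -0.601399.
Step 4: Under H0, t = rho * sqrt((n-2)/(1-rho^2)) = -2.3804 ~ t(10).
Step 5: Two-sided p-value from the t-distribution with 10 df = 0.038588.
Step 6: alpha = 0.05. reject H0.

rho = -0.6014, p = 0.038588, reject H0 at alpha = 0.05.


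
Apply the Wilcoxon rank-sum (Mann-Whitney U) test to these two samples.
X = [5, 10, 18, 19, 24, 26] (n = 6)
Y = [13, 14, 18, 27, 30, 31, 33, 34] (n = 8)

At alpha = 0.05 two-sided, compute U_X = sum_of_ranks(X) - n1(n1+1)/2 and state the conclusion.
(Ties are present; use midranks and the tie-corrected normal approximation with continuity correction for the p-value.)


Step 1: Combine and sort all 14 observations; assign midranks.
sorted (value, group): (5,X), (10,X), (13,Y), (14,Y), (18,X), (18,Y), (19,X), (24,X), (26,X), (27,Y), (30,Y), (31,Y), (33,Y), (34,Y)
ranks: 5->1, 10->2, 13->3, 14->4, 18->5.5, 18->5.5, 19->7, 24->8, 26->9, 27->10, 30->11, 31->12, 33->13, 34->14
Step 2: Rank sum for X: R1 = 1 + 2 + 5.5 + 7 + 8 + 9 = 32.5.
Step 3: U_X = R1 - n1(n1+1)/2 = 32.5 - 6*7/2 = 32.5 - 21 = 11.5.
       U_Y = n1*n2 - U_X = 48 - 11.5 = 36.5.
Step 4: Ties are present, so use the tie-corrected normal approximation (with continuity correction) for the p-value.
Step 5: p-value = 0.120926; compare to alpha = 0.05. fail to reject H0.

U_X = 11.5, p = 0.120926, fail to reject H0 at alpha = 0.05.


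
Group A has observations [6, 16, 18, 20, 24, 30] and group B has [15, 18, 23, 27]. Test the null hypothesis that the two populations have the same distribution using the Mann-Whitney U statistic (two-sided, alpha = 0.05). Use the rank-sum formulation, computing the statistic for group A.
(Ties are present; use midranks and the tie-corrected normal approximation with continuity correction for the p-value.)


Step 1: Combine and sort all 10 observations; assign midranks.
sorted (value, group): (6,X), (15,Y), (16,X), (18,X), (18,Y), (20,X), (23,Y), (24,X), (27,Y), (30,X)
ranks: 6->1, 15->2, 16->3, 18->4.5, 18->4.5, 20->6, 23->7, 24->8, 27->9, 30->10
Step 2: Rank sum for X: R1 = 1 + 3 + 4.5 + 6 + 8 + 10 = 32.5.
Step 3: U_X = R1 - n1(n1+1)/2 = 32.5 - 6*7/2 = 32.5 - 21 = 11.5.
       U_Y = n1*n2 - U_X = 24 - 11.5 = 12.5.
Step 4: Ties are present, so use the tie-corrected normal approximation (with continuity correction) for the p-value.
Step 5: p-value = 1.000000; compare to alpha = 0.05. fail to reject H0.

U_X = 11.5, p = 1.000000, fail to reject H0 at alpha = 0.05.


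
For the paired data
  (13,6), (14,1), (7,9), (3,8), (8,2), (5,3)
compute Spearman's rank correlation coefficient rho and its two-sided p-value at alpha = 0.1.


Step 1: Rank x and y separately (midranks; no ties here).
rank(x): 13->5, 14->6, 7->3, 3->1, 8->4, 5->2
rank(y): 6->4, 1->1, 9->6, 8->5, 2->2, 3->3
Step 2: d_i = R_x(i) - R_y(i); compute d_i^2.
  (5-4)^2=1, (6-1)^2=25, (3-6)^2=9, (1-5)^2=16, (4-2)^2=4, (2-3)^2=1
sum(d^2) = 56.
Step 3: rho = 1 - 6*56 / (6*(6^2 - 1)) = 1 - 336/210 = -0.600000.
Step 4: Under H0, t = rho * sqrt((n-2)/(1-rho^2)) = -1.5000 ~ t(4).
Step 5: Two-sided p-value from the t-distribution with 4 df = 0.208000.
Step 6: alpha = 0.1. fail to reject H0.

rho = -0.6000, p = 0.208000, fail to reject H0 at alpha = 0.1.


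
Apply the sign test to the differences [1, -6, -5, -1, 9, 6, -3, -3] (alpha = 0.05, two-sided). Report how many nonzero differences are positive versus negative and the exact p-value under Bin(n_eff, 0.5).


Step 1: Discard zero differences. Original n = 8; n_eff = number of nonzero differences = 8.
Nonzero differences (with sign): +1, -6, -5, -1, +9, +6, -3, -3
Step 2: Count signs: positive = 3, negative = 5.
Step 3: Under H0: P(positive) = 0.5, so the number of positives S ~ Bin(8, 0.5).
Step 4: Two-sided exact p-value = sum of Bin(8,0.5) probabilities at or below the observed probability = 0.726562.
Step 5: alpha = 0.05. fail to reject H0.

n_eff = 8, pos = 3, neg = 5, p = 0.726562, fail to reject H0.


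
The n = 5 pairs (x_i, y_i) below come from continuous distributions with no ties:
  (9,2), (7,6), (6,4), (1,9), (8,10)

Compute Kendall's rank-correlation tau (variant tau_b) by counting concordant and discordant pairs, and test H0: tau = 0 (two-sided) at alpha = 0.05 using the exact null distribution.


Step 1: Enumerate the 10 unordered pairs (i,j) with i<j and classify each by sign(x_j-x_i) * sign(y_j-y_i).
  (1,2):dx=-2,dy=+4->D; (1,3):dx=-3,dy=+2->D; (1,4):dx=-8,dy=+7->D; (1,5):dx=-1,dy=+8->D
  (2,3):dx=-1,dy=-2->C; (2,4):dx=-6,dy=+3->D; (2,5):dx=+1,dy=+4->C; (3,4):dx=-5,dy=+5->D
  (3,5):dx=+2,dy=+6->C; (4,5):dx=+7,dy=+1->C
Step 2: C = 4, D = 6, total pairs = 10.
Step 3: tau = (C - D)/(n(n-1)/2) = (4 - 6)/10 = -0.200000.
Step 4: Exact two-sided p-value (enumerate n! = 120 permutations of y under H0): p = 0.816667.
Step 5: alpha = 0.05. fail to reject H0.

tau_b = -0.2000 (C=4, D=6), p = 0.816667, fail to reject H0.


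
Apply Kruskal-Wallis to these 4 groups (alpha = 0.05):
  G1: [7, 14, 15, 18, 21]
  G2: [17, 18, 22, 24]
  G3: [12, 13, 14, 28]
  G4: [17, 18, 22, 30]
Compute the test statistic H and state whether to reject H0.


Step 1: Combine all N = 17 observations and assign midranks.
sorted (value, group, rank): (7,G1,1), (12,G3,2), (13,G3,3), (14,G1,4.5), (14,G3,4.5), (15,G1,6), (17,G2,7.5), (17,G4,7.5), (18,G1,10), (18,G2,10), (18,G4,10), (21,G1,12), (22,G2,13.5), (22,G4,13.5), (24,G2,15), (28,G3,16), (30,G4,17)
Step 2: Sum ranks within each group.
R_1 = 33.5 (n_1 = 5)
R_2 = 46 (n_2 = 4)
R_3 = 25.5 (n_3 = 4)
R_4 = 48 (n_4 = 4)
Step 3: H = 12/(N(N+1)) * sum(R_i^2/n_i) - 3(N+1)
     = 12/(17*18) * (33.5^2/5 + 46^2/4 + 25.5^2/4 + 48^2/4) - 3*18
     = 0.039216 * 1492.01 - 54
     = 4.510294.
Step 4: Ties present; correction factor C = 1 - 42/(17^3 - 17) = 0.991422. Corrected H = 4.510294 / 0.991422 = 4.549320.
Step 5: Under H0, H ~ chi^2(3); p-value = 0.207933.
Step 6: alpha = 0.05. fail to reject H0.

H = 4.5493, df = 3, p = 0.207933, fail to reject H0.


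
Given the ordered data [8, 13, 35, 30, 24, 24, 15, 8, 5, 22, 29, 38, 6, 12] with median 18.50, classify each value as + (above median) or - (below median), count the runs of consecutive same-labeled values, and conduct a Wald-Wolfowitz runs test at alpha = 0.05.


Step 1: Compute median = 18.50; label A = above, B = below.
Labels in order: BBAAAABBBAAABB  (n_A = 7, n_B = 7)
Step 2: Count runs R = 5.
Step 3: Under H0 (random ordering), E[R] = 2*n_A*n_B/(n_A+n_B) + 1 = 2*7*7/14 + 1 = 8.0000.
        Var[R] = 2*n_A*n_B*(2*n_A*n_B - n_A - n_B) / ((n_A+n_B)^2 * (n_A+n_B-1)) = 8232/2548 = 3.2308.
        SD[R] = 1.7974.
Step 4: Continuity-corrected z = (R + 0.5 - E[R]) / SD[R] = (5 + 0.5 - 8.0000) / 1.7974 = -1.3909.
Step 5: Two-sided p-value via normal approximation = 2*(1 - Phi(|z|)) = 0.164264.
Step 6: alpha = 0.05. fail to reject H0.

R = 5, z = -1.3909, p = 0.164264, fail to reject H0.


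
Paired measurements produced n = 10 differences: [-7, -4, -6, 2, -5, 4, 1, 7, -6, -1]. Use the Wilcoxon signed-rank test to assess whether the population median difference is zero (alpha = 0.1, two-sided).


Step 1: Drop any zero differences (none here) and take |d_i|.
|d| = [7, 4, 6, 2, 5, 4, 1, 7, 6, 1]
Step 2: Midrank |d_i| (ties get averaged ranks).
ranks: |7|->9.5, |4|->4.5, |6|->7.5, |2|->3, |5|->6, |4|->4.5, |1|->1.5, |7|->9.5, |6|->7.5, |1|->1.5
Step 3: Attach original signs; sum ranks with positive sign and with negative sign.
W+ = 3 + 4.5 + 1.5 + 9.5 = 18.5
W- = 9.5 + 4.5 + 7.5 + 6 + 7.5 + 1.5 = 36.5
(Check: W+ + W- = 55 should equal n(n+1)/2 = 55.)
Step 4: Test statistic W = min(W+, W-) = 18.5.
Step 5: Ties in |d|, so use the tie-corrected normal approximation.
        E[W] = n(n+1)/4 = 10*11/4 = 27.5.
        Tie groups: |d|=1 (t=2), |d|=4 (t=2), |d|=6 (t=2), |d|=7 (t=2); sum(t^3 - t) = 24.
        Var[W] = n(n+1)(2n+1)/24 - sum(t^3-t)/48 = 2310/24 - 24/48 = 95.75.
        z = (W - E[W]) / sqrt(Var[W]) = (18.5 - 27.5) / 9.7852 = -0.9198.
        Two-sided p = 2*Phi(z) = 0.357700.
Step 6: alpha = 0.1. fail to reject H0.

W+ = 18.5, W- = 36.5, W = min = 18.5, p = 0.357700, fail to reject H0.


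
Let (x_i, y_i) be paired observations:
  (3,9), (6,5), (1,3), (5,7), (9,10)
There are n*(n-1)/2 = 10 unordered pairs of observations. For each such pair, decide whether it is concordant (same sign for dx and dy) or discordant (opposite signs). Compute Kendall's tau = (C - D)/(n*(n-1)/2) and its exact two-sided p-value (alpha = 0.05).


Step 1: Enumerate the 10 unordered pairs (i,j) with i<j and classify each by sign(x_j-x_i) * sign(y_j-y_i).
  (1,2):dx=+3,dy=-4->D; (1,3):dx=-2,dy=-6->C; (1,4):dx=+2,dy=-2->D; (1,5):dx=+6,dy=+1->C
  (2,3):dx=-5,dy=-2->C; (2,4):dx=-1,dy=+2->D; (2,5):dx=+3,dy=+5->C; (3,4):dx=+4,dy=+4->C
  (3,5):dx=+8,dy=+7->C; (4,5):dx=+4,dy=+3->C
Step 2: C = 7, D = 3, total pairs = 10.
Step 3: tau = (C - D)/(n(n-1)/2) = (7 - 3)/10 = 0.400000.
Step 4: Exact two-sided p-value (enumerate n! = 120 permutations of y under H0): p = 0.483333.
Step 5: alpha = 0.05. fail to reject H0.

tau_b = 0.4000 (C=7, D=3), p = 0.483333, fail to reject H0.


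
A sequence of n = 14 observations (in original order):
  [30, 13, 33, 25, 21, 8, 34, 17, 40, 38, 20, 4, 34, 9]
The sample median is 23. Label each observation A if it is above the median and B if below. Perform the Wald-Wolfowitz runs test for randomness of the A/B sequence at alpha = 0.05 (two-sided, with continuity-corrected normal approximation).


Step 1: Compute median = 23; label A = above, B = below.
Labels in order: ABAABBABAABBAB  (n_A = 7, n_B = 7)
Step 2: Count runs R = 10.
Step 3: Under H0 (random ordering), E[R] = 2*n_A*n_B/(n_A+n_B) + 1 = 2*7*7/14 + 1 = 8.0000.
        Var[R] = 2*n_A*n_B*(2*n_A*n_B - n_A - n_B) / ((n_A+n_B)^2 * (n_A+n_B-1)) = 8232/2548 = 3.2308.
        SD[R] = 1.7974.
Step 4: Continuity-corrected z = (R - 0.5 - E[R]) / SD[R] = (10 - 0.5 - 8.0000) / 1.7974 = 0.8345.
Step 5: Two-sided p-value via normal approximation = 2*(1 - Phi(|z|)) = 0.403986.
Step 6: alpha = 0.05. fail to reject H0.

R = 10, z = 0.8345, p = 0.403986, fail to reject H0.
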